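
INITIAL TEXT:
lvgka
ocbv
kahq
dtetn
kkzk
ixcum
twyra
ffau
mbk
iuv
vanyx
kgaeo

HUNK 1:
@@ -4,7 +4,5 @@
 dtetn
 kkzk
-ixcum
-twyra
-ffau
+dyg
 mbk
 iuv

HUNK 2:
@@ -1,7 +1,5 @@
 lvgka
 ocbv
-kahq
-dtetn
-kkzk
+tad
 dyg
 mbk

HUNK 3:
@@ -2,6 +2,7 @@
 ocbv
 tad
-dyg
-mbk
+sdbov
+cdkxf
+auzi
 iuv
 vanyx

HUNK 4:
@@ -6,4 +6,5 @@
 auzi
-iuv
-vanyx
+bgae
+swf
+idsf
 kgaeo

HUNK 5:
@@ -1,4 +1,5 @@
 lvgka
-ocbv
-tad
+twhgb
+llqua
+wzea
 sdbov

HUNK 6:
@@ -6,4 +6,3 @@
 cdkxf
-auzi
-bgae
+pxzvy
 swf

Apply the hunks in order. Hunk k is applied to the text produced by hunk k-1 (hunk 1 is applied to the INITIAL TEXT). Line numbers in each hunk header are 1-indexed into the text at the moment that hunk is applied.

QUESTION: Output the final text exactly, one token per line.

Answer: lvgka
twhgb
llqua
wzea
sdbov
cdkxf
pxzvy
swf
idsf
kgaeo

Derivation:
Hunk 1: at line 4 remove [ixcum,twyra,ffau] add [dyg] -> 10 lines: lvgka ocbv kahq dtetn kkzk dyg mbk iuv vanyx kgaeo
Hunk 2: at line 1 remove [kahq,dtetn,kkzk] add [tad] -> 8 lines: lvgka ocbv tad dyg mbk iuv vanyx kgaeo
Hunk 3: at line 2 remove [dyg,mbk] add [sdbov,cdkxf,auzi] -> 9 lines: lvgka ocbv tad sdbov cdkxf auzi iuv vanyx kgaeo
Hunk 4: at line 6 remove [iuv,vanyx] add [bgae,swf,idsf] -> 10 lines: lvgka ocbv tad sdbov cdkxf auzi bgae swf idsf kgaeo
Hunk 5: at line 1 remove [ocbv,tad] add [twhgb,llqua,wzea] -> 11 lines: lvgka twhgb llqua wzea sdbov cdkxf auzi bgae swf idsf kgaeo
Hunk 6: at line 6 remove [auzi,bgae] add [pxzvy] -> 10 lines: lvgka twhgb llqua wzea sdbov cdkxf pxzvy swf idsf kgaeo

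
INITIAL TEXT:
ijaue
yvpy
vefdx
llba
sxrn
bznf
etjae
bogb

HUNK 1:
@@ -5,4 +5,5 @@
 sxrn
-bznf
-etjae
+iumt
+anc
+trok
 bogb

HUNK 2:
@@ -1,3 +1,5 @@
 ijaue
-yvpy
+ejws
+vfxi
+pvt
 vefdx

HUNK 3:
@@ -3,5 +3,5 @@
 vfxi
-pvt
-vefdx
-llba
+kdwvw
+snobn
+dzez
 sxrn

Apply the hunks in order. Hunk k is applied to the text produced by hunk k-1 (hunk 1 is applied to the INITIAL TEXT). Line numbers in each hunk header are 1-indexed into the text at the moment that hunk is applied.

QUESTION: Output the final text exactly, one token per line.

Answer: ijaue
ejws
vfxi
kdwvw
snobn
dzez
sxrn
iumt
anc
trok
bogb

Derivation:
Hunk 1: at line 5 remove [bznf,etjae] add [iumt,anc,trok] -> 9 lines: ijaue yvpy vefdx llba sxrn iumt anc trok bogb
Hunk 2: at line 1 remove [yvpy] add [ejws,vfxi,pvt] -> 11 lines: ijaue ejws vfxi pvt vefdx llba sxrn iumt anc trok bogb
Hunk 3: at line 3 remove [pvt,vefdx,llba] add [kdwvw,snobn,dzez] -> 11 lines: ijaue ejws vfxi kdwvw snobn dzez sxrn iumt anc trok bogb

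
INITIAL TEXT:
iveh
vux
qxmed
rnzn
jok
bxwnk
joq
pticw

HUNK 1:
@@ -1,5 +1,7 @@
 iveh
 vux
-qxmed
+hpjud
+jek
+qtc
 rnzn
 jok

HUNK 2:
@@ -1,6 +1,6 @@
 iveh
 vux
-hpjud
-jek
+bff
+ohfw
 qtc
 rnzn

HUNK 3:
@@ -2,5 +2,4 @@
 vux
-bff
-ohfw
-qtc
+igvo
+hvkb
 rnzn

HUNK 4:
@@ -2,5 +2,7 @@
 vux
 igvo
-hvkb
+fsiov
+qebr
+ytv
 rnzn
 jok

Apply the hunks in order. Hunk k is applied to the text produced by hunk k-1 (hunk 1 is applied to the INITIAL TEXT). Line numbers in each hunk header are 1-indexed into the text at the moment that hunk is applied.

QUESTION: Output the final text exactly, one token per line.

Answer: iveh
vux
igvo
fsiov
qebr
ytv
rnzn
jok
bxwnk
joq
pticw

Derivation:
Hunk 1: at line 1 remove [qxmed] add [hpjud,jek,qtc] -> 10 lines: iveh vux hpjud jek qtc rnzn jok bxwnk joq pticw
Hunk 2: at line 1 remove [hpjud,jek] add [bff,ohfw] -> 10 lines: iveh vux bff ohfw qtc rnzn jok bxwnk joq pticw
Hunk 3: at line 2 remove [bff,ohfw,qtc] add [igvo,hvkb] -> 9 lines: iveh vux igvo hvkb rnzn jok bxwnk joq pticw
Hunk 4: at line 2 remove [hvkb] add [fsiov,qebr,ytv] -> 11 lines: iveh vux igvo fsiov qebr ytv rnzn jok bxwnk joq pticw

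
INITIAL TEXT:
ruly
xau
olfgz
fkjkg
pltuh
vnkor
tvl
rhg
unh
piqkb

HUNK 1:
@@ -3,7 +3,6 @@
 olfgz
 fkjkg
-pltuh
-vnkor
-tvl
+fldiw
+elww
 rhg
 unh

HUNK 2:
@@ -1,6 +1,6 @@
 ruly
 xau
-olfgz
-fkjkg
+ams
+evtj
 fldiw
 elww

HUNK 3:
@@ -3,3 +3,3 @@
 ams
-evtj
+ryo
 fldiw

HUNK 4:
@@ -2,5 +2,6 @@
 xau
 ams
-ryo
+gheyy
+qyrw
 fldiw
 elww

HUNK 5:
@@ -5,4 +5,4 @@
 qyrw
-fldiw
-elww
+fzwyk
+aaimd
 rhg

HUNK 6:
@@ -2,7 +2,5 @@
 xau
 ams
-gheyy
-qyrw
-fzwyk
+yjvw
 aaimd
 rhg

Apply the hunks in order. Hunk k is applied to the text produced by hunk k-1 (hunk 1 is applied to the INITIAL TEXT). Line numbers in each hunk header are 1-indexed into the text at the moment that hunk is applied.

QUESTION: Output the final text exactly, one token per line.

Hunk 1: at line 3 remove [pltuh,vnkor,tvl] add [fldiw,elww] -> 9 lines: ruly xau olfgz fkjkg fldiw elww rhg unh piqkb
Hunk 2: at line 1 remove [olfgz,fkjkg] add [ams,evtj] -> 9 lines: ruly xau ams evtj fldiw elww rhg unh piqkb
Hunk 3: at line 3 remove [evtj] add [ryo] -> 9 lines: ruly xau ams ryo fldiw elww rhg unh piqkb
Hunk 4: at line 2 remove [ryo] add [gheyy,qyrw] -> 10 lines: ruly xau ams gheyy qyrw fldiw elww rhg unh piqkb
Hunk 5: at line 5 remove [fldiw,elww] add [fzwyk,aaimd] -> 10 lines: ruly xau ams gheyy qyrw fzwyk aaimd rhg unh piqkb
Hunk 6: at line 2 remove [gheyy,qyrw,fzwyk] add [yjvw] -> 8 lines: ruly xau ams yjvw aaimd rhg unh piqkb

Answer: ruly
xau
ams
yjvw
aaimd
rhg
unh
piqkb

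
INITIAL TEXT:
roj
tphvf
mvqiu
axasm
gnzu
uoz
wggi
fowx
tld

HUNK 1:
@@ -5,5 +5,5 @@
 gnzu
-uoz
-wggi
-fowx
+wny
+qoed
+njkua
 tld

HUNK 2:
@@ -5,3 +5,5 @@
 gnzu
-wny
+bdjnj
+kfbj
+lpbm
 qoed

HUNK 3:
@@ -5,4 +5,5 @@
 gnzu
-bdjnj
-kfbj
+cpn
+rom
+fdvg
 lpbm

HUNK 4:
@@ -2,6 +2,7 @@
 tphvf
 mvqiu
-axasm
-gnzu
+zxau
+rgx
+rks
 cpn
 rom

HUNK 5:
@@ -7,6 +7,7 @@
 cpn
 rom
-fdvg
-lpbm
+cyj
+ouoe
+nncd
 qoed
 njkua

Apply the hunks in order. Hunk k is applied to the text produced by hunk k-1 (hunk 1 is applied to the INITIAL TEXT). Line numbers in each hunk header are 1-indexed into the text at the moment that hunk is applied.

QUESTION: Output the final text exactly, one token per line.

Hunk 1: at line 5 remove [uoz,wggi,fowx] add [wny,qoed,njkua] -> 9 lines: roj tphvf mvqiu axasm gnzu wny qoed njkua tld
Hunk 2: at line 5 remove [wny] add [bdjnj,kfbj,lpbm] -> 11 lines: roj tphvf mvqiu axasm gnzu bdjnj kfbj lpbm qoed njkua tld
Hunk 3: at line 5 remove [bdjnj,kfbj] add [cpn,rom,fdvg] -> 12 lines: roj tphvf mvqiu axasm gnzu cpn rom fdvg lpbm qoed njkua tld
Hunk 4: at line 2 remove [axasm,gnzu] add [zxau,rgx,rks] -> 13 lines: roj tphvf mvqiu zxau rgx rks cpn rom fdvg lpbm qoed njkua tld
Hunk 5: at line 7 remove [fdvg,lpbm] add [cyj,ouoe,nncd] -> 14 lines: roj tphvf mvqiu zxau rgx rks cpn rom cyj ouoe nncd qoed njkua tld

Answer: roj
tphvf
mvqiu
zxau
rgx
rks
cpn
rom
cyj
ouoe
nncd
qoed
njkua
tld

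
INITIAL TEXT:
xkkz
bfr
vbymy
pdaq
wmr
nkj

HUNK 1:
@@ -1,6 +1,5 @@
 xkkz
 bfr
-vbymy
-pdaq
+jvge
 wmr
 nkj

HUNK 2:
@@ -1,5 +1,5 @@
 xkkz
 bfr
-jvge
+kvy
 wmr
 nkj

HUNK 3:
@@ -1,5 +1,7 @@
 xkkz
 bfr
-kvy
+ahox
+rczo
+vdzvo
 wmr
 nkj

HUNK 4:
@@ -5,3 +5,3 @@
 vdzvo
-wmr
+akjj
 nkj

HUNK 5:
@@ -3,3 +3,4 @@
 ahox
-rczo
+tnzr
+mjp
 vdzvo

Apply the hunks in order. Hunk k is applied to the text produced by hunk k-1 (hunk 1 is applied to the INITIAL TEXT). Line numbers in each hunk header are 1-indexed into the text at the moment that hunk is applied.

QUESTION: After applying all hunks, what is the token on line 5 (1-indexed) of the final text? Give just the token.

Hunk 1: at line 1 remove [vbymy,pdaq] add [jvge] -> 5 lines: xkkz bfr jvge wmr nkj
Hunk 2: at line 1 remove [jvge] add [kvy] -> 5 lines: xkkz bfr kvy wmr nkj
Hunk 3: at line 1 remove [kvy] add [ahox,rczo,vdzvo] -> 7 lines: xkkz bfr ahox rczo vdzvo wmr nkj
Hunk 4: at line 5 remove [wmr] add [akjj] -> 7 lines: xkkz bfr ahox rczo vdzvo akjj nkj
Hunk 5: at line 3 remove [rczo] add [tnzr,mjp] -> 8 lines: xkkz bfr ahox tnzr mjp vdzvo akjj nkj
Final line 5: mjp

Answer: mjp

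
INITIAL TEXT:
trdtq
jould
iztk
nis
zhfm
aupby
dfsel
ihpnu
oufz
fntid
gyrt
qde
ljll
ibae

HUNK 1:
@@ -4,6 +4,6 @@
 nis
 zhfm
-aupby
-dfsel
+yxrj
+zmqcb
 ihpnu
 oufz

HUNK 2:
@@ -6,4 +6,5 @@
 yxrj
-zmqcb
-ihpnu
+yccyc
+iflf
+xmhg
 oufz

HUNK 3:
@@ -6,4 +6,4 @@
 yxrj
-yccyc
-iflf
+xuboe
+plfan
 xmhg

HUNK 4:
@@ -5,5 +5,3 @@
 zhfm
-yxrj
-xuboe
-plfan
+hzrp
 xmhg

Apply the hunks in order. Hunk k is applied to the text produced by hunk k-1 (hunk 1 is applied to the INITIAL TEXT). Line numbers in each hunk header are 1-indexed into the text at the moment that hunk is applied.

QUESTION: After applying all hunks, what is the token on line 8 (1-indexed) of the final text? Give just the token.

Answer: oufz

Derivation:
Hunk 1: at line 4 remove [aupby,dfsel] add [yxrj,zmqcb] -> 14 lines: trdtq jould iztk nis zhfm yxrj zmqcb ihpnu oufz fntid gyrt qde ljll ibae
Hunk 2: at line 6 remove [zmqcb,ihpnu] add [yccyc,iflf,xmhg] -> 15 lines: trdtq jould iztk nis zhfm yxrj yccyc iflf xmhg oufz fntid gyrt qde ljll ibae
Hunk 3: at line 6 remove [yccyc,iflf] add [xuboe,plfan] -> 15 lines: trdtq jould iztk nis zhfm yxrj xuboe plfan xmhg oufz fntid gyrt qde ljll ibae
Hunk 4: at line 5 remove [yxrj,xuboe,plfan] add [hzrp] -> 13 lines: trdtq jould iztk nis zhfm hzrp xmhg oufz fntid gyrt qde ljll ibae
Final line 8: oufz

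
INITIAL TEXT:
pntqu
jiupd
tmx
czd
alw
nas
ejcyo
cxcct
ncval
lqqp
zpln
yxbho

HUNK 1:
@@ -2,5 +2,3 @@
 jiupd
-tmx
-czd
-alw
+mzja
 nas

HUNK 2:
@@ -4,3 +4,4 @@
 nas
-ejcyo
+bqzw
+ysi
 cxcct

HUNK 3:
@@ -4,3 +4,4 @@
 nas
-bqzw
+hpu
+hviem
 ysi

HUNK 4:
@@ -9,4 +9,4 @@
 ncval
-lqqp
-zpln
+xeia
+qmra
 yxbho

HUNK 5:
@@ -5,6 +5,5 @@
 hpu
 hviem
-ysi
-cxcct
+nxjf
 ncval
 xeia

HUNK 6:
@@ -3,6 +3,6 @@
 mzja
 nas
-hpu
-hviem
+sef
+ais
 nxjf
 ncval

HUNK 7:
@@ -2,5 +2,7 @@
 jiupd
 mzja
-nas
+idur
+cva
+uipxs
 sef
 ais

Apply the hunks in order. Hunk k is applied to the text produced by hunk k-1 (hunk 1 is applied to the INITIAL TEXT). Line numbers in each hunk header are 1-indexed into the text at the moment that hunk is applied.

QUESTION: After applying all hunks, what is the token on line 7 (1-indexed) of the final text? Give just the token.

Hunk 1: at line 2 remove [tmx,czd,alw] add [mzja] -> 10 lines: pntqu jiupd mzja nas ejcyo cxcct ncval lqqp zpln yxbho
Hunk 2: at line 4 remove [ejcyo] add [bqzw,ysi] -> 11 lines: pntqu jiupd mzja nas bqzw ysi cxcct ncval lqqp zpln yxbho
Hunk 3: at line 4 remove [bqzw] add [hpu,hviem] -> 12 lines: pntqu jiupd mzja nas hpu hviem ysi cxcct ncval lqqp zpln yxbho
Hunk 4: at line 9 remove [lqqp,zpln] add [xeia,qmra] -> 12 lines: pntqu jiupd mzja nas hpu hviem ysi cxcct ncval xeia qmra yxbho
Hunk 5: at line 5 remove [ysi,cxcct] add [nxjf] -> 11 lines: pntqu jiupd mzja nas hpu hviem nxjf ncval xeia qmra yxbho
Hunk 6: at line 3 remove [hpu,hviem] add [sef,ais] -> 11 lines: pntqu jiupd mzja nas sef ais nxjf ncval xeia qmra yxbho
Hunk 7: at line 2 remove [nas] add [idur,cva,uipxs] -> 13 lines: pntqu jiupd mzja idur cva uipxs sef ais nxjf ncval xeia qmra yxbho
Final line 7: sef

Answer: sef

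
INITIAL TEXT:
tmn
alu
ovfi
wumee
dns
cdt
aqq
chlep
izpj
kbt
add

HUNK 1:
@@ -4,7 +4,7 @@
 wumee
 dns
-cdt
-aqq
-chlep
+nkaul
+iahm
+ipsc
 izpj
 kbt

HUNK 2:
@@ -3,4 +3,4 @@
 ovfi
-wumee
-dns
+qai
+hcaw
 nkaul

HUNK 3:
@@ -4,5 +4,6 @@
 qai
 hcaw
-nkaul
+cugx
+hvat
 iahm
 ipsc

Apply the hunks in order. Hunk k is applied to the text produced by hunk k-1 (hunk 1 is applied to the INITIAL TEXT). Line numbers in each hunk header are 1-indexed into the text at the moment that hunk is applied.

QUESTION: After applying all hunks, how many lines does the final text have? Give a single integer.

Hunk 1: at line 4 remove [cdt,aqq,chlep] add [nkaul,iahm,ipsc] -> 11 lines: tmn alu ovfi wumee dns nkaul iahm ipsc izpj kbt add
Hunk 2: at line 3 remove [wumee,dns] add [qai,hcaw] -> 11 lines: tmn alu ovfi qai hcaw nkaul iahm ipsc izpj kbt add
Hunk 3: at line 4 remove [nkaul] add [cugx,hvat] -> 12 lines: tmn alu ovfi qai hcaw cugx hvat iahm ipsc izpj kbt add
Final line count: 12

Answer: 12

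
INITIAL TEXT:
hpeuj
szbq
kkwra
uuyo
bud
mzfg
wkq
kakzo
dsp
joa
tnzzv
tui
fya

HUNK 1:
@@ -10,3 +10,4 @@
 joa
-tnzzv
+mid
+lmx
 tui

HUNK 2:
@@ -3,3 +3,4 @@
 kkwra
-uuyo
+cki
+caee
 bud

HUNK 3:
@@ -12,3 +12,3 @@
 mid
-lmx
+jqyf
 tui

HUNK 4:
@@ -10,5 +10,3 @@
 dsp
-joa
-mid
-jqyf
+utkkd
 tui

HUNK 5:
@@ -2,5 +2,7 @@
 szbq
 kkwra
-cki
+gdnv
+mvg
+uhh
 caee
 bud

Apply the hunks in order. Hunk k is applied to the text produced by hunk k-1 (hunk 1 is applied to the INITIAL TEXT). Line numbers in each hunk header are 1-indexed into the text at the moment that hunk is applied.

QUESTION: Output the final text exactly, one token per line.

Hunk 1: at line 10 remove [tnzzv] add [mid,lmx] -> 14 lines: hpeuj szbq kkwra uuyo bud mzfg wkq kakzo dsp joa mid lmx tui fya
Hunk 2: at line 3 remove [uuyo] add [cki,caee] -> 15 lines: hpeuj szbq kkwra cki caee bud mzfg wkq kakzo dsp joa mid lmx tui fya
Hunk 3: at line 12 remove [lmx] add [jqyf] -> 15 lines: hpeuj szbq kkwra cki caee bud mzfg wkq kakzo dsp joa mid jqyf tui fya
Hunk 4: at line 10 remove [joa,mid,jqyf] add [utkkd] -> 13 lines: hpeuj szbq kkwra cki caee bud mzfg wkq kakzo dsp utkkd tui fya
Hunk 5: at line 2 remove [cki] add [gdnv,mvg,uhh] -> 15 lines: hpeuj szbq kkwra gdnv mvg uhh caee bud mzfg wkq kakzo dsp utkkd tui fya

Answer: hpeuj
szbq
kkwra
gdnv
mvg
uhh
caee
bud
mzfg
wkq
kakzo
dsp
utkkd
tui
fya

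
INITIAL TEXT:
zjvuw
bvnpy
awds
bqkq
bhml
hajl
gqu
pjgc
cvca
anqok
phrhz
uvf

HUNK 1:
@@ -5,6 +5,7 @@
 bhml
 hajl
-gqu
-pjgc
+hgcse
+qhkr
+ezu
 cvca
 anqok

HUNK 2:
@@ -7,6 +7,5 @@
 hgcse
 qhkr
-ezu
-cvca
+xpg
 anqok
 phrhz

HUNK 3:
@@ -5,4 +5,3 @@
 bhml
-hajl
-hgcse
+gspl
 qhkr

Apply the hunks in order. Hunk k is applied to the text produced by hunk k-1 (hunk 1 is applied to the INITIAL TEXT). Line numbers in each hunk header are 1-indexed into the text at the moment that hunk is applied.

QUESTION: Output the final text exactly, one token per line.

Hunk 1: at line 5 remove [gqu,pjgc] add [hgcse,qhkr,ezu] -> 13 lines: zjvuw bvnpy awds bqkq bhml hajl hgcse qhkr ezu cvca anqok phrhz uvf
Hunk 2: at line 7 remove [ezu,cvca] add [xpg] -> 12 lines: zjvuw bvnpy awds bqkq bhml hajl hgcse qhkr xpg anqok phrhz uvf
Hunk 3: at line 5 remove [hajl,hgcse] add [gspl] -> 11 lines: zjvuw bvnpy awds bqkq bhml gspl qhkr xpg anqok phrhz uvf

Answer: zjvuw
bvnpy
awds
bqkq
bhml
gspl
qhkr
xpg
anqok
phrhz
uvf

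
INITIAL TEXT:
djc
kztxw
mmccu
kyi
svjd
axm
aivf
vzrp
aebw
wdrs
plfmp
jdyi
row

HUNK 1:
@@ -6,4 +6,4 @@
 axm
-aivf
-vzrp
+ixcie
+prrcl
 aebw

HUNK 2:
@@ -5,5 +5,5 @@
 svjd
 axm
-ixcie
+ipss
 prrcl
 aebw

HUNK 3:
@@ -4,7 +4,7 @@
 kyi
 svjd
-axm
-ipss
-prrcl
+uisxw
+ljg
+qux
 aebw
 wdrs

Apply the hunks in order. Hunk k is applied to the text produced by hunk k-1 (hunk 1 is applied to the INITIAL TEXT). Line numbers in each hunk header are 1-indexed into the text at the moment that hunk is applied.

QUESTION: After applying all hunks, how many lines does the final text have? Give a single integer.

Answer: 13

Derivation:
Hunk 1: at line 6 remove [aivf,vzrp] add [ixcie,prrcl] -> 13 lines: djc kztxw mmccu kyi svjd axm ixcie prrcl aebw wdrs plfmp jdyi row
Hunk 2: at line 5 remove [ixcie] add [ipss] -> 13 lines: djc kztxw mmccu kyi svjd axm ipss prrcl aebw wdrs plfmp jdyi row
Hunk 3: at line 4 remove [axm,ipss,prrcl] add [uisxw,ljg,qux] -> 13 lines: djc kztxw mmccu kyi svjd uisxw ljg qux aebw wdrs plfmp jdyi row
Final line count: 13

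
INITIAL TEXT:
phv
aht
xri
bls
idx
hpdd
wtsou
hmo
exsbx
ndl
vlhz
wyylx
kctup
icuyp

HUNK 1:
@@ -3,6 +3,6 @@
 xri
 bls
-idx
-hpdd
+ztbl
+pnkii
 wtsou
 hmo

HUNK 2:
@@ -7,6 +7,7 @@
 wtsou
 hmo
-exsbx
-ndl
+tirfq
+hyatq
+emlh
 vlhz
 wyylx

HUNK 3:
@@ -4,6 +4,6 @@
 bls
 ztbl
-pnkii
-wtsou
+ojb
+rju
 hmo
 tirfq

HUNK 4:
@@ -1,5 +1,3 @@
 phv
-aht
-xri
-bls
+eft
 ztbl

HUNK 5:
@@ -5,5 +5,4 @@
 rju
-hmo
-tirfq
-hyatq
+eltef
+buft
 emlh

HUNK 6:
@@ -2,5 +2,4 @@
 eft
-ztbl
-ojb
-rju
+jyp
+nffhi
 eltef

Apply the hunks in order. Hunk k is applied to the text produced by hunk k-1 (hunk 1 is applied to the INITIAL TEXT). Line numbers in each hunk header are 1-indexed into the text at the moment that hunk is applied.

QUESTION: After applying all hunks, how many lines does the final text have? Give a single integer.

Answer: 11

Derivation:
Hunk 1: at line 3 remove [idx,hpdd] add [ztbl,pnkii] -> 14 lines: phv aht xri bls ztbl pnkii wtsou hmo exsbx ndl vlhz wyylx kctup icuyp
Hunk 2: at line 7 remove [exsbx,ndl] add [tirfq,hyatq,emlh] -> 15 lines: phv aht xri bls ztbl pnkii wtsou hmo tirfq hyatq emlh vlhz wyylx kctup icuyp
Hunk 3: at line 4 remove [pnkii,wtsou] add [ojb,rju] -> 15 lines: phv aht xri bls ztbl ojb rju hmo tirfq hyatq emlh vlhz wyylx kctup icuyp
Hunk 4: at line 1 remove [aht,xri,bls] add [eft] -> 13 lines: phv eft ztbl ojb rju hmo tirfq hyatq emlh vlhz wyylx kctup icuyp
Hunk 5: at line 5 remove [hmo,tirfq,hyatq] add [eltef,buft] -> 12 lines: phv eft ztbl ojb rju eltef buft emlh vlhz wyylx kctup icuyp
Hunk 6: at line 2 remove [ztbl,ojb,rju] add [jyp,nffhi] -> 11 lines: phv eft jyp nffhi eltef buft emlh vlhz wyylx kctup icuyp
Final line count: 11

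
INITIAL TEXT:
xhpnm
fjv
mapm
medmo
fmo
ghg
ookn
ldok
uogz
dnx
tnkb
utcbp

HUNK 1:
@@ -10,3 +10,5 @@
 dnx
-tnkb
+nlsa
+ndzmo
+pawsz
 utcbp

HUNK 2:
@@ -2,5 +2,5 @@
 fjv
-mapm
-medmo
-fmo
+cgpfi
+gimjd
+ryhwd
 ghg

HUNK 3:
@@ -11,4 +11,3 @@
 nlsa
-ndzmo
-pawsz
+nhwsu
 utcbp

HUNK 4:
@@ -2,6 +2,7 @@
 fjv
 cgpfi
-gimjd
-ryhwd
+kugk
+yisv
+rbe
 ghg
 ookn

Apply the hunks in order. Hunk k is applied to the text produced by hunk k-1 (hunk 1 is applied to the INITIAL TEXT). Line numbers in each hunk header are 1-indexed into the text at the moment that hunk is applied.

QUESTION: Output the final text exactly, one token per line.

Hunk 1: at line 10 remove [tnkb] add [nlsa,ndzmo,pawsz] -> 14 lines: xhpnm fjv mapm medmo fmo ghg ookn ldok uogz dnx nlsa ndzmo pawsz utcbp
Hunk 2: at line 2 remove [mapm,medmo,fmo] add [cgpfi,gimjd,ryhwd] -> 14 lines: xhpnm fjv cgpfi gimjd ryhwd ghg ookn ldok uogz dnx nlsa ndzmo pawsz utcbp
Hunk 3: at line 11 remove [ndzmo,pawsz] add [nhwsu] -> 13 lines: xhpnm fjv cgpfi gimjd ryhwd ghg ookn ldok uogz dnx nlsa nhwsu utcbp
Hunk 4: at line 2 remove [gimjd,ryhwd] add [kugk,yisv,rbe] -> 14 lines: xhpnm fjv cgpfi kugk yisv rbe ghg ookn ldok uogz dnx nlsa nhwsu utcbp

Answer: xhpnm
fjv
cgpfi
kugk
yisv
rbe
ghg
ookn
ldok
uogz
dnx
nlsa
nhwsu
utcbp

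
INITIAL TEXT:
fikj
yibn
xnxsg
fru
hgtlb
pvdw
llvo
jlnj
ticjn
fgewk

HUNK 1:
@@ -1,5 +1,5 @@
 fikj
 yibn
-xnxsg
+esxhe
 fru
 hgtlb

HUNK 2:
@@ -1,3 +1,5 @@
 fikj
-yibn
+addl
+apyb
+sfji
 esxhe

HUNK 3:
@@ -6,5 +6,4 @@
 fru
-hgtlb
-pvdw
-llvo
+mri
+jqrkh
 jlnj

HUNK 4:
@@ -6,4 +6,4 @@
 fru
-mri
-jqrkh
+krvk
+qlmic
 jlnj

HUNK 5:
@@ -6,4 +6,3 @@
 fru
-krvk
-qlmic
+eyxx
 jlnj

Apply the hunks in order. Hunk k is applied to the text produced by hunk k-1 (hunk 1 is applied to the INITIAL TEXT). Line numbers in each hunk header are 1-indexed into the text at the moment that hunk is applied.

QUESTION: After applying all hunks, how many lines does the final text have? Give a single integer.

Hunk 1: at line 1 remove [xnxsg] add [esxhe] -> 10 lines: fikj yibn esxhe fru hgtlb pvdw llvo jlnj ticjn fgewk
Hunk 2: at line 1 remove [yibn] add [addl,apyb,sfji] -> 12 lines: fikj addl apyb sfji esxhe fru hgtlb pvdw llvo jlnj ticjn fgewk
Hunk 3: at line 6 remove [hgtlb,pvdw,llvo] add [mri,jqrkh] -> 11 lines: fikj addl apyb sfji esxhe fru mri jqrkh jlnj ticjn fgewk
Hunk 4: at line 6 remove [mri,jqrkh] add [krvk,qlmic] -> 11 lines: fikj addl apyb sfji esxhe fru krvk qlmic jlnj ticjn fgewk
Hunk 5: at line 6 remove [krvk,qlmic] add [eyxx] -> 10 lines: fikj addl apyb sfji esxhe fru eyxx jlnj ticjn fgewk
Final line count: 10

Answer: 10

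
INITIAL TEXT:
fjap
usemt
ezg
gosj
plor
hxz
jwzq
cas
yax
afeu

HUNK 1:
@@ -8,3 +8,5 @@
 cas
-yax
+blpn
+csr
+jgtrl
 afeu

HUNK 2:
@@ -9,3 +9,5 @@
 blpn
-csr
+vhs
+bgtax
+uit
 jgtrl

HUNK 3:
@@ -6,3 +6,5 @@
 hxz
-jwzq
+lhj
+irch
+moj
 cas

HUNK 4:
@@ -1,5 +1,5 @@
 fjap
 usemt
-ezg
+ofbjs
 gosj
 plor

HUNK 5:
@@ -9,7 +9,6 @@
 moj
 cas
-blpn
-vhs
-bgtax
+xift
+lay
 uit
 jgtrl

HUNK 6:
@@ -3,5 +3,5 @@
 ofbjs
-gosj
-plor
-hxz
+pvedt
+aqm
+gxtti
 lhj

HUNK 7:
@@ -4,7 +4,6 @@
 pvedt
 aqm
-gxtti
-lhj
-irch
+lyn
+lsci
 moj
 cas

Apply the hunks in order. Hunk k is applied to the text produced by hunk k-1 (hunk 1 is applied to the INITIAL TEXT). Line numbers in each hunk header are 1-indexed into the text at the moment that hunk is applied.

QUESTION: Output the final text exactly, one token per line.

Answer: fjap
usemt
ofbjs
pvedt
aqm
lyn
lsci
moj
cas
xift
lay
uit
jgtrl
afeu

Derivation:
Hunk 1: at line 8 remove [yax] add [blpn,csr,jgtrl] -> 12 lines: fjap usemt ezg gosj plor hxz jwzq cas blpn csr jgtrl afeu
Hunk 2: at line 9 remove [csr] add [vhs,bgtax,uit] -> 14 lines: fjap usemt ezg gosj plor hxz jwzq cas blpn vhs bgtax uit jgtrl afeu
Hunk 3: at line 6 remove [jwzq] add [lhj,irch,moj] -> 16 lines: fjap usemt ezg gosj plor hxz lhj irch moj cas blpn vhs bgtax uit jgtrl afeu
Hunk 4: at line 1 remove [ezg] add [ofbjs] -> 16 lines: fjap usemt ofbjs gosj plor hxz lhj irch moj cas blpn vhs bgtax uit jgtrl afeu
Hunk 5: at line 9 remove [blpn,vhs,bgtax] add [xift,lay] -> 15 lines: fjap usemt ofbjs gosj plor hxz lhj irch moj cas xift lay uit jgtrl afeu
Hunk 6: at line 3 remove [gosj,plor,hxz] add [pvedt,aqm,gxtti] -> 15 lines: fjap usemt ofbjs pvedt aqm gxtti lhj irch moj cas xift lay uit jgtrl afeu
Hunk 7: at line 4 remove [gxtti,lhj,irch] add [lyn,lsci] -> 14 lines: fjap usemt ofbjs pvedt aqm lyn lsci moj cas xift lay uit jgtrl afeu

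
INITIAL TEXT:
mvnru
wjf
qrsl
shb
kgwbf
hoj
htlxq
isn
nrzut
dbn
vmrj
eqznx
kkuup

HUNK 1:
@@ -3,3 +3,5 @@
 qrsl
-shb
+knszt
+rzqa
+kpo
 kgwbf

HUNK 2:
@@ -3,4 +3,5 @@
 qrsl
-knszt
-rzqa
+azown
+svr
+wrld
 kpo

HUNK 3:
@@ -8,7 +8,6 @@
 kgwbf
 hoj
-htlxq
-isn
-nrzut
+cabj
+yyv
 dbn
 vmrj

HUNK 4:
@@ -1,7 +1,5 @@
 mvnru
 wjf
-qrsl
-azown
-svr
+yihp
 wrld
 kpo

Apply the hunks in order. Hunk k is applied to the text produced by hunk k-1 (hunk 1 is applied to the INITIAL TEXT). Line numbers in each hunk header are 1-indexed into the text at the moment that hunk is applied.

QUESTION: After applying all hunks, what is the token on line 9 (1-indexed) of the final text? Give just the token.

Answer: yyv

Derivation:
Hunk 1: at line 3 remove [shb] add [knszt,rzqa,kpo] -> 15 lines: mvnru wjf qrsl knszt rzqa kpo kgwbf hoj htlxq isn nrzut dbn vmrj eqznx kkuup
Hunk 2: at line 3 remove [knszt,rzqa] add [azown,svr,wrld] -> 16 lines: mvnru wjf qrsl azown svr wrld kpo kgwbf hoj htlxq isn nrzut dbn vmrj eqznx kkuup
Hunk 3: at line 8 remove [htlxq,isn,nrzut] add [cabj,yyv] -> 15 lines: mvnru wjf qrsl azown svr wrld kpo kgwbf hoj cabj yyv dbn vmrj eqznx kkuup
Hunk 4: at line 1 remove [qrsl,azown,svr] add [yihp] -> 13 lines: mvnru wjf yihp wrld kpo kgwbf hoj cabj yyv dbn vmrj eqznx kkuup
Final line 9: yyv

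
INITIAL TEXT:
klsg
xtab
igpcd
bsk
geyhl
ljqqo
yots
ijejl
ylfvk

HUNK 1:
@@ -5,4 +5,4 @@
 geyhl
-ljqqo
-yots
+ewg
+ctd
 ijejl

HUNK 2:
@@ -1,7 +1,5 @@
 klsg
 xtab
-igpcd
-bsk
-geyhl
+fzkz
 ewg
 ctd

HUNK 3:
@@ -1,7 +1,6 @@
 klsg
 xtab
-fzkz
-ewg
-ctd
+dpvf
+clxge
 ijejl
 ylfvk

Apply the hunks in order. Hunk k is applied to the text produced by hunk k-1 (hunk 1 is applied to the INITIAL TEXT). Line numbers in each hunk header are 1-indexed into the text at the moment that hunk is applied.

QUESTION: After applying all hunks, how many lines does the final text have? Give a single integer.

Hunk 1: at line 5 remove [ljqqo,yots] add [ewg,ctd] -> 9 lines: klsg xtab igpcd bsk geyhl ewg ctd ijejl ylfvk
Hunk 2: at line 1 remove [igpcd,bsk,geyhl] add [fzkz] -> 7 lines: klsg xtab fzkz ewg ctd ijejl ylfvk
Hunk 3: at line 1 remove [fzkz,ewg,ctd] add [dpvf,clxge] -> 6 lines: klsg xtab dpvf clxge ijejl ylfvk
Final line count: 6

Answer: 6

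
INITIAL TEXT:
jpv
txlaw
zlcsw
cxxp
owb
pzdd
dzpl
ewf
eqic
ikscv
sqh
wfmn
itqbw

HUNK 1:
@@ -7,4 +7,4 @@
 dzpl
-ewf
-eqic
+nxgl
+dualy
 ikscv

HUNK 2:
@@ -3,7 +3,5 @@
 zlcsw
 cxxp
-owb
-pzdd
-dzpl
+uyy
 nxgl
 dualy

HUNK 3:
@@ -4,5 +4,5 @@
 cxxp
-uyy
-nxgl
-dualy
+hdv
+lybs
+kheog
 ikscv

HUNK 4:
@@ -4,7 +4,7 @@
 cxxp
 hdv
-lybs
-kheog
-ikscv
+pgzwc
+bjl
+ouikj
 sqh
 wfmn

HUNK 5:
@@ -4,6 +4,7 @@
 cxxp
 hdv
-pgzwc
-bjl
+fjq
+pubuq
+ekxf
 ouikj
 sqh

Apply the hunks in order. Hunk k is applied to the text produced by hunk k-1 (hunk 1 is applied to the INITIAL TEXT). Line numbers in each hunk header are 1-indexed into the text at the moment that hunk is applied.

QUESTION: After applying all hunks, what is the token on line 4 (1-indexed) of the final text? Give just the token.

Hunk 1: at line 7 remove [ewf,eqic] add [nxgl,dualy] -> 13 lines: jpv txlaw zlcsw cxxp owb pzdd dzpl nxgl dualy ikscv sqh wfmn itqbw
Hunk 2: at line 3 remove [owb,pzdd,dzpl] add [uyy] -> 11 lines: jpv txlaw zlcsw cxxp uyy nxgl dualy ikscv sqh wfmn itqbw
Hunk 3: at line 4 remove [uyy,nxgl,dualy] add [hdv,lybs,kheog] -> 11 lines: jpv txlaw zlcsw cxxp hdv lybs kheog ikscv sqh wfmn itqbw
Hunk 4: at line 4 remove [lybs,kheog,ikscv] add [pgzwc,bjl,ouikj] -> 11 lines: jpv txlaw zlcsw cxxp hdv pgzwc bjl ouikj sqh wfmn itqbw
Hunk 5: at line 4 remove [pgzwc,bjl] add [fjq,pubuq,ekxf] -> 12 lines: jpv txlaw zlcsw cxxp hdv fjq pubuq ekxf ouikj sqh wfmn itqbw
Final line 4: cxxp

Answer: cxxp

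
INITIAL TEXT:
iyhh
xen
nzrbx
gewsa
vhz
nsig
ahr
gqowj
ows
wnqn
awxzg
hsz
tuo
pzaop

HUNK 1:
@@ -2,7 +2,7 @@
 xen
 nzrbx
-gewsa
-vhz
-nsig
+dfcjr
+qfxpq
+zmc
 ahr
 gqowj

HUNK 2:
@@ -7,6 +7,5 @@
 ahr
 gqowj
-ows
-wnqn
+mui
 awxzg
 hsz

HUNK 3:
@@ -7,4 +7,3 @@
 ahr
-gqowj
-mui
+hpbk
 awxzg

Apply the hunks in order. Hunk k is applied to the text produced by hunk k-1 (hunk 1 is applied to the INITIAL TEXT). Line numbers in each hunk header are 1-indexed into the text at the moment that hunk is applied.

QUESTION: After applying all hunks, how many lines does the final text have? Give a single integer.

Answer: 12

Derivation:
Hunk 1: at line 2 remove [gewsa,vhz,nsig] add [dfcjr,qfxpq,zmc] -> 14 lines: iyhh xen nzrbx dfcjr qfxpq zmc ahr gqowj ows wnqn awxzg hsz tuo pzaop
Hunk 2: at line 7 remove [ows,wnqn] add [mui] -> 13 lines: iyhh xen nzrbx dfcjr qfxpq zmc ahr gqowj mui awxzg hsz tuo pzaop
Hunk 3: at line 7 remove [gqowj,mui] add [hpbk] -> 12 lines: iyhh xen nzrbx dfcjr qfxpq zmc ahr hpbk awxzg hsz tuo pzaop
Final line count: 12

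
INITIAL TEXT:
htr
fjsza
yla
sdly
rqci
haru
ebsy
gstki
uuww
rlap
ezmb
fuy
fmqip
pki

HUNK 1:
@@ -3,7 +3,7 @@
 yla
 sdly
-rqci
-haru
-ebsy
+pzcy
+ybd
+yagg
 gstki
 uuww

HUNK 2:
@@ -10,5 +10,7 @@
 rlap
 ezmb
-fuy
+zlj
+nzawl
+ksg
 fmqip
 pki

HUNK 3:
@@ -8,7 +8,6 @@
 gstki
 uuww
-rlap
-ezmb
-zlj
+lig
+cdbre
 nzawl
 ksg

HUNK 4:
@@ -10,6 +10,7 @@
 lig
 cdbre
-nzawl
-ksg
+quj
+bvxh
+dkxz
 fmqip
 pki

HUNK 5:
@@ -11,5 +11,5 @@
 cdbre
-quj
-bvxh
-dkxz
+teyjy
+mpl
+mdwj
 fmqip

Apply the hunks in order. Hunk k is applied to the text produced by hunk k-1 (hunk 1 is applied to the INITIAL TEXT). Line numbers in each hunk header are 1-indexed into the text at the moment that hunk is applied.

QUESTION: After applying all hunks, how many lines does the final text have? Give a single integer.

Hunk 1: at line 3 remove [rqci,haru,ebsy] add [pzcy,ybd,yagg] -> 14 lines: htr fjsza yla sdly pzcy ybd yagg gstki uuww rlap ezmb fuy fmqip pki
Hunk 2: at line 10 remove [fuy] add [zlj,nzawl,ksg] -> 16 lines: htr fjsza yla sdly pzcy ybd yagg gstki uuww rlap ezmb zlj nzawl ksg fmqip pki
Hunk 3: at line 8 remove [rlap,ezmb,zlj] add [lig,cdbre] -> 15 lines: htr fjsza yla sdly pzcy ybd yagg gstki uuww lig cdbre nzawl ksg fmqip pki
Hunk 4: at line 10 remove [nzawl,ksg] add [quj,bvxh,dkxz] -> 16 lines: htr fjsza yla sdly pzcy ybd yagg gstki uuww lig cdbre quj bvxh dkxz fmqip pki
Hunk 5: at line 11 remove [quj,bvxh,dkxz] add [teyjy,mpl,mdwj] -> 16 lines: htr fjsza yla sdly pzcy ybd yagg gstki uuww lig cdbre teyjy mpl mdwj fmqip pki
Final line count: 16

Answer: 16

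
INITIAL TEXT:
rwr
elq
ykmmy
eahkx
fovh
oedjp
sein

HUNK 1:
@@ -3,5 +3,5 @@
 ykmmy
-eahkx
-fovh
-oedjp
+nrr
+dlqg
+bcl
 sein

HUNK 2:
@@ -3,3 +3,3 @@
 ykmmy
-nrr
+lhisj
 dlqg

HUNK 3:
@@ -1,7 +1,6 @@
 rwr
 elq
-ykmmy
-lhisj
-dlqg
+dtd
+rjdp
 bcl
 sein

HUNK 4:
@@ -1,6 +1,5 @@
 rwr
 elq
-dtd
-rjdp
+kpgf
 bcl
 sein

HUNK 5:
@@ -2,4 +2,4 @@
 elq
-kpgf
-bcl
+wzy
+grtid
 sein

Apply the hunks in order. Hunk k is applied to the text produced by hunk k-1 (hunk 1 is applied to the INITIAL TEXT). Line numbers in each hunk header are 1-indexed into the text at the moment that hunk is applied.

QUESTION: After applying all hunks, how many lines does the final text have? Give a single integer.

Hunk 1: at line 3 remove [eahkx,fovh,oedjp] add [nrr,dlqg,bcl] -> 7 lines: rwr elq ykmmy nrr dlqg bcl sein
Hunk 2: at line 3 remove [nrr] add [lhisj] -> 7 lines: rwr elq ykmmy lhisj dlqg bcl sein
Hunk 3: at line 1 remove [ykmmy,lhisj,dlqg] add [dtd,rjdp] -> 6 lines: rwr elq dtd rjdp bcl sein
Hunk 4: at line 1 remove [dtd,rjdp] add [kpgf] -> 5 lines: rwr elq kpgf bcl sein
Hunk 5: at line 2 remove [kpgf,bcl] add [wzy,grtid] -> 5 lines: rwr elq wzy grtid sein
Final line count: 5

Answer: 5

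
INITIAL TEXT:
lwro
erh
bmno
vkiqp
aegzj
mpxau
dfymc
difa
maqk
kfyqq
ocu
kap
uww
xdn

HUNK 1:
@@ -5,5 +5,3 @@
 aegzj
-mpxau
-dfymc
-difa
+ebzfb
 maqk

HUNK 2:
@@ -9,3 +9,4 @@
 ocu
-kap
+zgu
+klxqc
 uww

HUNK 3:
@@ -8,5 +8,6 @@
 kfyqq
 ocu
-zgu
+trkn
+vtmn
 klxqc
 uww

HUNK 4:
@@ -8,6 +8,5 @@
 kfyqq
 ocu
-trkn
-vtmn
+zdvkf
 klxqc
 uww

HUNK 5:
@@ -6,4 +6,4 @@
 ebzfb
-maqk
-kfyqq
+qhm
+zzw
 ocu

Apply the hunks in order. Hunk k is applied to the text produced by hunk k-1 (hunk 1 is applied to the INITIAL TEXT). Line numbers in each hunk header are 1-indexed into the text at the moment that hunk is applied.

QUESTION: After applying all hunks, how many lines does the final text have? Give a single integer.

Hunk 1: at line 5 remove [mpxau,dfymc,difa] add [ebzfb] -> 12 lines: lwro erh bmno vkiqp aegzj ebzfb maqk kfyqq ocu kap uww xdn
Hunk 2: at line 9 remove [kap] add [zgu,klxqc] -> 13 lines: lwro erh bmno vkiqp aegzj ebzfb maqk kfyqq ocu zgu klxqc uww xdn
Hunk 3: at line 8 remove [zgu] add [trkn,vtmn] -> 14 lines: lwro erh bmno vkiqp aegzj ebzfb maqk kfyqq ocu trkn vtmn klxqc uww xdn
Hunk 4: at line 8 remove [trkn,vtmn] add [zdvkf] -> 13 lines: lwro erh bmno vkiqp aegzj ebzfb maqk kfyqq ocu zdvkf klxqc uww xdn
Hunk 5: at line 6 remove [maqk,kfyqq] add [qhm,zzw] -> 13 lines: lwro erh bmno vkiqp aegzj ebzfb qhm zzw ocu zdvkf klxqc uww xdn
Final line count: 13

Answer: 13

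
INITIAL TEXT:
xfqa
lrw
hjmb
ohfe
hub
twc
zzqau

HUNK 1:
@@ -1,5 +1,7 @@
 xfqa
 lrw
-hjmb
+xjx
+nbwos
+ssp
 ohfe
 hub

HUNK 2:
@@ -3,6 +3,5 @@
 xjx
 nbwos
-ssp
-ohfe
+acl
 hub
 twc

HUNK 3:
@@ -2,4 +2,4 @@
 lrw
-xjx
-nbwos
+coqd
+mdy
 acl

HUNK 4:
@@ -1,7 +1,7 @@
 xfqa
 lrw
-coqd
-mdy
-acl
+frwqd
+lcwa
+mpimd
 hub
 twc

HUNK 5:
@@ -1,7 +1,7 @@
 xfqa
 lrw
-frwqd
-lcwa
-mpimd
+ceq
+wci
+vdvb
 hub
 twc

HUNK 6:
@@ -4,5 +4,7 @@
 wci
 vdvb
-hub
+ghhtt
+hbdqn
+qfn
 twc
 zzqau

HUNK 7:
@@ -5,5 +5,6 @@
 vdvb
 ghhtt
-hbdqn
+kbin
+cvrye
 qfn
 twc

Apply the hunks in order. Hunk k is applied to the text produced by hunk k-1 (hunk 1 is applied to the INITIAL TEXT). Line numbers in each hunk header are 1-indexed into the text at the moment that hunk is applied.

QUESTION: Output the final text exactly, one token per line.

Answer: xfqa
lrw
ceq
wci
vdvb
ghhtt
kbin
cvrye
qfn
twc
zzqau

Derivation:
Hunk 1: at line 1 remove [hjmb] add [xjx,nbwos,ssp] -> 9 lines: xfqa lrw xjx nbwos ssp ohfe hub twc zzqau
Hunk 2: at line 3 remove [ssp,ohfe] add [acl] -> 8 lines: xfqa lrw xjx nbwos acl hub twc zzqau
Hunk 3: at line 2 remove [xjx,nbwos] add [coqd,mdy] -> 8 lines: xfqa lrw coqd mdy acl hub twc zzqau
Hunk 4: at line 1 remove [coqd,mdy,acl] add [frwqd,lcwa,mpimd] -> 8 lines: xfqa lrw frwqd lcwa mpimd hub twc zzqau
Hunk 5: at line 1 remove [frwqd,lcwa,mpimd] add [ceq,wci,vdvb] -> 8 lines: xfqa lrw ceq wci vdvb hub twc zzqau
Hunk 6: at line 4 remove [hub] add [ghhtt,hbdqn,qfn] -> 10 lines: xfqa lrw ceq wci vdvb ghhtt hbdqn qfn twc zzqau
Hunk 7: at line 5 remove [hbdqn] add [kbin,cvrye] -> 11 lines: xfqa lrw ceq wci vdvb ghhtt kbin cvrye qfn twc zzqau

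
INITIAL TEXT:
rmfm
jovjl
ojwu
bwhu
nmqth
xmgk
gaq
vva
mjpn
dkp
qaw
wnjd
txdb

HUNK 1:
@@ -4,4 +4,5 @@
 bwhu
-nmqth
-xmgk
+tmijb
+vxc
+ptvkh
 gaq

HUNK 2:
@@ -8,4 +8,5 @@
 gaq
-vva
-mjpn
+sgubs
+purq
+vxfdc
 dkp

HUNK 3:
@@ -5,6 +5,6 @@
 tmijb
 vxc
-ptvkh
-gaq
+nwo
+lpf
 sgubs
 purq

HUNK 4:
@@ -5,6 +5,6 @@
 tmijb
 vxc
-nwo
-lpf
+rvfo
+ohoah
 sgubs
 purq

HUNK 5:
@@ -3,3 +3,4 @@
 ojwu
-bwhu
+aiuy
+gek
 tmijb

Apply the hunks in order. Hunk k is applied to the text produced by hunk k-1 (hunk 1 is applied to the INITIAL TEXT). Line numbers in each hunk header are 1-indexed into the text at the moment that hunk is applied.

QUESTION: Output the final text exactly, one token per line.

Hunk 1: at line 4 remove [nmqth,xmgk] add [tmijb,vxc,ptvkh] -> 14 lines: rmfm jovjl ojwu bwhu tmijb vxc ptvkh gaq vva mjpn dkp qaw wnjd txdb
Hunk 2: at line 8 remove [vva,mjpn] add [sgubs,purq,vxfdc] -> 15 lines: rmfm jovjl ojwu bwhu tmijb vxc ptvkh gaq sgubs purq vxfdc dkp qaw wnjd txdb
Hunk 3: at line 5 remove [ptvkh,gaq] add [nwo,lpf] -> 15 lines: rmfm jovjl ojwu bwhu tmijb vxc nwo lpf sgubs purq vxfdc dkp qaw wnjd txdb
Hunk 4: at line 5 remove [nwo,lpf] add [rvfo,ohoah] -> 15 lines: rmfm jovjl ojwu bwhu tmijb vxc rvfo ohoah sgubs purq vxfdc dkp qaw wnjd txdb
Hunk 5: at line 3 remove [bwhu] add [aiuy,gek] -> 16 lines: rmfm jovjl ojwu aiuy gek tmijb vxc rvfo ohoah sgubs purq vxfdc dkp qaw wnjd txdb

Answer: rmfm
jovjl
ojwu
aiuy
gek
tmijb
vxc
rvfo
ohoah
sgubs
purq
vxfdc
dkp
qaw
wnjd
txdb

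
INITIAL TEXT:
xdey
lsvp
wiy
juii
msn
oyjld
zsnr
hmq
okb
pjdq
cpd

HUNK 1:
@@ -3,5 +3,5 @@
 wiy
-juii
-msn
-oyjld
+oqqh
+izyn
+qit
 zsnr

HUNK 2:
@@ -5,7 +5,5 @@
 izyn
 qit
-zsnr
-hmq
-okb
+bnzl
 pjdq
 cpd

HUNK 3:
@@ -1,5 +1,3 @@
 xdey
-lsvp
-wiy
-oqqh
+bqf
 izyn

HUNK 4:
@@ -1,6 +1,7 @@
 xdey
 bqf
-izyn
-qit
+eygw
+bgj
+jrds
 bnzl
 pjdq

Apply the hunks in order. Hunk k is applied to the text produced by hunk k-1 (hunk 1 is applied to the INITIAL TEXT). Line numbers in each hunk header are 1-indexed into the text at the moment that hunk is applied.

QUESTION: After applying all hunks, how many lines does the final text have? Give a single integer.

Answer: 8

Derivation:
Hunk 1: at line 3 remove [juii,msn,oyjld] add [oqqh,izyn,qit] -> 11 lines: xdey lsvp wiy oqqh izyn qit zsnr hmq okb pjdq cpd
Hunk 2: at line 5 remove [zsnr,hmq,okb] add [bnzl] -> 9 lines: xdey lsvp wiy oqqh izyn qit bnzl pjdq cpd
Hunk 3: at line 1 remove [lsvp,wiy,oqqh] add [bqf] -> 7 lines: xdey bqf izyn qit bnzl pjdq cpd
Hunk 4: at line 1 remove [izyn,qit] add [eygw,bgj,jrds] -> 8 lines: xdey bqf eygw bgj jrds bnzl pjdq cpd
Final line count: 8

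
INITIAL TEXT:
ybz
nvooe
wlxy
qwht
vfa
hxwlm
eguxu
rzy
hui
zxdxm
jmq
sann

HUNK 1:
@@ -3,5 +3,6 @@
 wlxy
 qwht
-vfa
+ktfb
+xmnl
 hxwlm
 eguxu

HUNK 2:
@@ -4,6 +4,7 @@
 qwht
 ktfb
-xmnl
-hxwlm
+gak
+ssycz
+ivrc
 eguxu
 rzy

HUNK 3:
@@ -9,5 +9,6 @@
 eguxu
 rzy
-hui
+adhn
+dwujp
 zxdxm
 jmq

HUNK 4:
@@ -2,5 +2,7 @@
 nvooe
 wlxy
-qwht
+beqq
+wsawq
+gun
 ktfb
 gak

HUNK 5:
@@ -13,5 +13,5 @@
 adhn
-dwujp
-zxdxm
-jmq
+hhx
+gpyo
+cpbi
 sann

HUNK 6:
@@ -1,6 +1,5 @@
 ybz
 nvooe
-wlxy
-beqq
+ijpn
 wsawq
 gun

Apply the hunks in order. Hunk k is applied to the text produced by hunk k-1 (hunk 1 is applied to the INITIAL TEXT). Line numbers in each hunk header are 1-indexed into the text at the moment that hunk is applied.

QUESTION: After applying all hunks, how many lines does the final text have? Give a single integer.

Answer: 16

Derivation:
Hunk 1: at line 3 remove [vfa] add [ktfb,xmnl] -> 13 lines: ybz nvooe wlxy qwht ktfb xmnl hxwlm eguxu rzy hui zxdxm jmq sann
Hunk 2: at line 4 remove [xmnl,hxwlm] add [gak,ssycz,ivrc] -> 14 lines: ybz nvooe wlxy qwht ktfb gak ssycz ivrc eguxu rzy hui zxdxm jmq sann
Hunk 3: at line 9 remove [hui] add [adhn,dwujp] -> 15 lines: ybz nvooe wlxy qwht ktfb gak ssycz ivrc eguxu rzy adhn dwujp zxdxm jmq sann
Hunk 4: at line 2 remove [qwht] add [beqq,wsawq,gun] -> 17 lines: ybz nvooe wlxy beqq wsawq gun ktfb gak ssycz ivrc eguxu rzy adhn dwujp zxdxm jmq sann
Hunk 5: at line 13 remove [dwujp,zxdxm,jmq] add [hhx,gpyo,cpbi] -> 17 lines: ybz nvooe wlxy beqq wsawq gun ktfb gak ssycz ivrc eguxu rzy adhn hhx gpyo cpbi sann
Hunk 6: at line 1 remove [wlxy,beqq] add [ijpn] -> 16 lines: ybz nvooe ijpn wsawq gun ktfb gak ssycz ivrc eguxu rzy adhn hhx gpyo cpbi sann
Final line count: 16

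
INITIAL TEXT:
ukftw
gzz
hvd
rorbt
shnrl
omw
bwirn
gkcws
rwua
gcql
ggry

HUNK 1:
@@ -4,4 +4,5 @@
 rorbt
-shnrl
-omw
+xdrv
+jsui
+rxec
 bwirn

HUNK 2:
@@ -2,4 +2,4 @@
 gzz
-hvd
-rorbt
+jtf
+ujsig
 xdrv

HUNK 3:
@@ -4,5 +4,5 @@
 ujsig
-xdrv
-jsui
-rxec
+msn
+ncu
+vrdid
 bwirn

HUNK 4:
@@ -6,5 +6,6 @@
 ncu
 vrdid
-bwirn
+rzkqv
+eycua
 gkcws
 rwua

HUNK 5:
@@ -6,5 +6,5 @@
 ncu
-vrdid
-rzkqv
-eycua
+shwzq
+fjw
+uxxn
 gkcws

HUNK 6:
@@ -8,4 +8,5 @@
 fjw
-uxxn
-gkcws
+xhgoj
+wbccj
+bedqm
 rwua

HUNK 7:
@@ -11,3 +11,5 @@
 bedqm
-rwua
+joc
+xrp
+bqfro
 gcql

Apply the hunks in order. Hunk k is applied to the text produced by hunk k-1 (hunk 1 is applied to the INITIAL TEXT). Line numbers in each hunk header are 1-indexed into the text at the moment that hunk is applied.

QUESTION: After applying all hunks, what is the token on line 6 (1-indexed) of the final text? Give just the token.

Answer: ncu

Derivation:
Hunk 1: at line 4 remove [shnrl,omw] add [xdrv,jsui,rxec] -> 12 lines: ukftw gzz hvd rorbt xdrv jsui rxec bwirn gkcws rwua gcql ggry
Hunk 2: at line 2 remove [hvd,rorbt] add [jtf,ujsig] -> 12 lines: ukftw gzz jtf ujsig xdrv jsui rxec bwirn gkcws rwua gcql ggry
Hunk 3: at line 4 remove [xdrv,jsui,rxec] add [msn,ncu,vrdid] -> 12 lines: ukftw gzz jtf ujsig msn ncu vrdid bwirn gkcws rwua gcql ggry
Hunk 4: at line 6 remove [bwirn] add [rzkqv,eycua] -> 13 lines: ukftw gzz jtf ujsig msn ncu vrdid rzkqv eycua gkcws rwua gcql ggry
Hunk 5: at line 6 remove [vrdid,rzkqv,eycua] add [shwzq,fjw,uxxn] -> 13 lines: ukftw gzz jtf ujsig msn ncu shwzq fjw uxxn gkcws rwua gcql ggry
Hunk 6: at line 8 remove [uxxn,gkcws] add [xhgoj,wbccj,bedqm] -> 14 lines: ukftw gzz jtf ujsig msn ncu shwzq fjw xhgoj wbccj bedqm rwua gcql ggry
Hunk 7: at line 11 remove [rwua] add [joc,xrp,bqfro] -> 16 lines: ukftw gzz jtf ujsig msn ncu shwzq fjw xhgoj wbccj bedqm joc xrp bqfro gcql ggry
Final line 6: ncu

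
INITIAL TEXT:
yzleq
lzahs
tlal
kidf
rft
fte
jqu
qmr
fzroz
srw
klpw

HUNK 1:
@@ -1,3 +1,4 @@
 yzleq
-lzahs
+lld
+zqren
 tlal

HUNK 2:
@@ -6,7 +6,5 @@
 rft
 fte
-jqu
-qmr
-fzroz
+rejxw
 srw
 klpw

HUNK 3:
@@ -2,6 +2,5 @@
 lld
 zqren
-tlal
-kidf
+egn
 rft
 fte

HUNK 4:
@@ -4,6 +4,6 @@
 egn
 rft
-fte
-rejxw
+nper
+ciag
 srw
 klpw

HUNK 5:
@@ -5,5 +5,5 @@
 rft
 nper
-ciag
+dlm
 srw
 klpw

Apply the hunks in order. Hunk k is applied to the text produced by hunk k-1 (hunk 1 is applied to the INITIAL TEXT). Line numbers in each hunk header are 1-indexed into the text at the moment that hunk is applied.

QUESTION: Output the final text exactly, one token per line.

Answer: yzleq
lld
zqren
egn
rft
nper
dlm
srw
klpw

Derivation:
Hunk 1: at line 1 remove [lzahs] add [lld,zqren] -> 12 lines: yzleq lld zqren tlal kidf rft fte jqu qmr fzroz srw klpw
Hunk 2: at line 6 remove [jqu,qmr,fzroz] add [rejxw] -> 10 lines: yzleq lld zqren tlal kidf rft fte rejxw srw klpw
Hunk 3: at line 2 remove [tlal,kidf] add [egn] -> 9 lines: yzleq lld zqren egn rft fte rejxw srw klpw
Hunk 4: at line 4 remove [fte,rejxw] add [nper,ciag] -> 9 lines: yzleq lld zqren egn rft nper ciag srw klpw
Hunk 5: at line 5 remove [ciag] add [dlm] -> 9 lines: yzleq lld zqren egn rft nper dlm srw klpw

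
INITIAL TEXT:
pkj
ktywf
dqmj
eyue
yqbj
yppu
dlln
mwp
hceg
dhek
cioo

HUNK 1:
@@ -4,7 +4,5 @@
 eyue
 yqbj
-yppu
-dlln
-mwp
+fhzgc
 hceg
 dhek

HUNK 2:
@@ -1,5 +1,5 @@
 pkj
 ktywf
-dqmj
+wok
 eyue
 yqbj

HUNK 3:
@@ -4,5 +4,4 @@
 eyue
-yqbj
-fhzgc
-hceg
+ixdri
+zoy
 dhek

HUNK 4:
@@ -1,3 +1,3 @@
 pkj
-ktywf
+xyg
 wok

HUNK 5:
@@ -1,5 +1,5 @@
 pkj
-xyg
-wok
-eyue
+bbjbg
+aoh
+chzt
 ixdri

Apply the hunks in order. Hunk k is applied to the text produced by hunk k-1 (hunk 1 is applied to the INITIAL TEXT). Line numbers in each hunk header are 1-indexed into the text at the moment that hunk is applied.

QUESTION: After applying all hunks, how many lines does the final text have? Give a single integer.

Hunk 1: at line 4 remove [yppu,dlln,mwp] add [fhzgc] -> 9 lines: pkj ktywf dqmj eyue yqbj fhzgc hceg dhek cioo
Hunk 2: at line 1 remove [dqmj] add [wok] -> 9 lines: pkj ktywf wok eyue yqbj fhzgc hceg dhek cioo
Hunk 3: at line 4 remove [yqbj,fhzgc,hceg] add [ixdri,zoy] -> 8 lines: pkj ktywf wok eyue ixdri zoy dhek cioo
Hunk 4: at line 1 remove [ktywf] add [xyg] -> 8 lines: pkj xyg wok eyue ixdri zoy dhek cioo
Hunk 5: at line 1 remove [xyg,wok,eyue] add [bbjbg,aoh,chzt] -> 8 lines: pkj bbjbg aoh chzt ixdri zoy dhek cioo
Final line count: 8

Answer: 8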